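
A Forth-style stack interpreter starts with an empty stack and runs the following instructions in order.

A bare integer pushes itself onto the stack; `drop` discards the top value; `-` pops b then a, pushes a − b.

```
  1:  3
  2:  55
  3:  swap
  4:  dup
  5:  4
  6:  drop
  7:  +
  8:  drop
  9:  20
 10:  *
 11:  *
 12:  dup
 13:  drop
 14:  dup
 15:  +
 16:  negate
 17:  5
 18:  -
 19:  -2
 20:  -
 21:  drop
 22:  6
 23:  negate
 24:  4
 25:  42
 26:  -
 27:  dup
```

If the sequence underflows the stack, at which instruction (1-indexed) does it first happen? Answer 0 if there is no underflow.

11

3    → [3]
55   → [3, 55]
swap → [55, 3]
dup  → [55, 3, 3]
4    → [55, 3, 3, 4]
drop → [55, 3, 3]
+    → [55, 6]
drop → [55]
20   → [55, 20]
*    → [1100]
*  — needs 2 operands, stack has 1 → underflow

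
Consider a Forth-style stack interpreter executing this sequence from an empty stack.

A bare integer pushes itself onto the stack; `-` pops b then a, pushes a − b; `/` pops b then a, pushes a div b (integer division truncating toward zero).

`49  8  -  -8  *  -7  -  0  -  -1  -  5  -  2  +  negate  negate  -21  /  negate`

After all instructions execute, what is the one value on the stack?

-15

49      49
8       49 8
-       41
-8      41 -8
*       -328
-7      -328 -7
-       -321
0       -321 0
-       -321
-1      -321 -1
-       -320
5       -320 5
-       -325
2       -325 2
+       -323
negate  323
negate  -323
-21     -323 -21
/       15
negate  -15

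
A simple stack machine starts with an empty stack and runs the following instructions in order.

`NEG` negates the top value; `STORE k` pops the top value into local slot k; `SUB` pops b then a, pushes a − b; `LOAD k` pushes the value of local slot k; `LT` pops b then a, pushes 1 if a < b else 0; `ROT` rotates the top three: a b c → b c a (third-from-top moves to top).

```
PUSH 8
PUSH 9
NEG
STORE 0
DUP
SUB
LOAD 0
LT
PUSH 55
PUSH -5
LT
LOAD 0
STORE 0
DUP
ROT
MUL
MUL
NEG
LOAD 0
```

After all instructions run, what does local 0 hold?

PUSH 8  → [8]
PUSH 9  → [8, 9]
NEG     → [8, -9]
STORE 0 → [8]
DUP     → [8, 8]
SUB     → [0]
LOAD 0  → [0, -9]
LT      → [0]
PUSH 55 → [0, 55]
PUSH -5 → [0, 55, -5]
LT      → [0, 0]
LOAD 0  → [0, 0, -9]
STORE 0 → [0, 0]
DUP     → [0, 0, 0]
ROT     → [0, 0, 0]
MUL     → [0, 0]
MUL     → [0]
NEG     → [0]
LOAD 0  → [0, -9]

-9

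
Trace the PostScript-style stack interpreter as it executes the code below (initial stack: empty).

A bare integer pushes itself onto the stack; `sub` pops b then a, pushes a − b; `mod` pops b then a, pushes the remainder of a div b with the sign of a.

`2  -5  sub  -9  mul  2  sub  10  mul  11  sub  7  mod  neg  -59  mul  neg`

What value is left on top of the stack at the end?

177

2   -> [2]
-5  -> [2, -5]
sub -> [7]
-9  -> [7, -9]
mul -> [-63]
2   -> [-63, 2]
sub -> [-65]
10  -> [-65, 10]
mul -> [-650]
11  -> [-650, 11]
sub -> [-661]
7   -> [-661, 7]
mod -> [-3]
neg -> [3]
-59 -> [3, -59]
mul -> [-177]
neg -> [177]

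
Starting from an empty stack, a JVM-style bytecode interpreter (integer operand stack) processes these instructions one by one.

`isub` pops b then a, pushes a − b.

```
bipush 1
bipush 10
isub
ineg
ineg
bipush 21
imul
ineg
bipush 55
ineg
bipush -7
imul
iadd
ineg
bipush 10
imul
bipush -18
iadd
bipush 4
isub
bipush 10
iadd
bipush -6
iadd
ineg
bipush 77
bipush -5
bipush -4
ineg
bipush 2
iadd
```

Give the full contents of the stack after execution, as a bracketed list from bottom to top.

bipush 1   → 1
bipush 10  → 1 10
isub       → -9
ineg       → 9
ineg       → -9
bipush 21  → -9 21
imul       → -189
ineg       → 189
bipush 55  → 189 55
ineg       → 189 -55
bipush -7  → 189 -55 -7
imul       → 189 385
iadd       → 574
ineg       → -574
bipush 10  → -574 10
imul       → -5740
bipush -18 → -5740 -18
iadd       → -5758
bipush 4   → -5758 4
isub       → -5762
bipush 10  → -5762 10
iadd       → -5752
bipush -6  → -5752 -6
iadd       → -5758
ineg       → 5758
bipush 77  → 5758 77
bipush -5  → 5758 77 -5
bipush -4  → 5758 77 -5 -4
ineg       → 5758 77 -5 4
bipush 2   → 5758 77 -5 4 2
iadd       → 5758 77 -5 6

[5758, 77, -5, 6]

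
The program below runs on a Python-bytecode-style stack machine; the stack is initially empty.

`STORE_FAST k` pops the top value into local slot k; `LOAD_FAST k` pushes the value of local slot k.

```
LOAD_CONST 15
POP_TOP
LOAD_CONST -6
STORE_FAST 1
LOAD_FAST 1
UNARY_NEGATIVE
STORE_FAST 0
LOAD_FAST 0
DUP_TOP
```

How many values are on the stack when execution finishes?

2

LOAD_CONST 15  → 15
POP_TOP        → (empty)
LOAD_CONST -6  → -6
STORE_FAST 1   → (empty)
LOAD_FAST 1    → -6
UNARY_NEGATIVE → 6
STORE_FAST 0   → (empty)
LOAD_FAST 0    → 6
DUP_TOP        → 6 6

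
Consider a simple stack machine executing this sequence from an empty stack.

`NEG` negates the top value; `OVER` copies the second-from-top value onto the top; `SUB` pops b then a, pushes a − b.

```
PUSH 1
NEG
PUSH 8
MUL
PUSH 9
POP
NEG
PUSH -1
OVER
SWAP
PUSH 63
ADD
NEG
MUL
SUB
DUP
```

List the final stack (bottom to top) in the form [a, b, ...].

PUSH 1  -> 1
NEG     -> -1
PUSH 8  -> -1 8
MUL     -> -8
PUSH 9  -> -8 9
POP     -> -8
NEG     -> 8
PUSH -1 -> 8 -1
OVER    -> 8 -1 8
SWAP    -> 8 8 -1
PUSH 63 -> 8 8 -1 63
ADD     -> 8 8 62
NEG     -> 8 8 -62
MUL     -> 8 -496
SUB     -> 504
DUP     -> 504 504

[504, 504]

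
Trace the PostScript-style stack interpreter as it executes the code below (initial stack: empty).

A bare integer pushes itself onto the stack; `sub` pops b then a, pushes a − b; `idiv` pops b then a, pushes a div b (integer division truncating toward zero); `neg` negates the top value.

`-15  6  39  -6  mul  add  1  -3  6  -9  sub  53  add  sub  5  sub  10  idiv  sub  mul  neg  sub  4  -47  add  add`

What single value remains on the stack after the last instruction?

-1882

-15  -> -15
6    -> -15 6
39   -> -15 6 39
-6   -> -15 6 39 -6
mul  -> -15 6 -234
add  -> -15 -228
1    -> -15 -228 1
-3   -> -15 -228 1 -3
6    -> -15 -228 1 -3 6
-9   -> -15 -228 1 -3 6 -9
sub  -> -15 -228 1 -3 15
53   -> -15 -228 1 -3 15 53
add  -> -15 -228 1 -3 68
sub  -> -15 -228 1 -71
5    -> -15 -228 1 -71 5
sub  -> -15 -228 1 -76
10   -> -15 -228 1 -76 10
idiv -> -15 -228 1 -7
sub  -> -15 -228 8
mul  -> -15 -1824
neg  -> -15 1824
sub  -> -1839
4    -> -1839 4
-47  -> -1839 4 -47
add  -> -1839 -43
add  -> -1882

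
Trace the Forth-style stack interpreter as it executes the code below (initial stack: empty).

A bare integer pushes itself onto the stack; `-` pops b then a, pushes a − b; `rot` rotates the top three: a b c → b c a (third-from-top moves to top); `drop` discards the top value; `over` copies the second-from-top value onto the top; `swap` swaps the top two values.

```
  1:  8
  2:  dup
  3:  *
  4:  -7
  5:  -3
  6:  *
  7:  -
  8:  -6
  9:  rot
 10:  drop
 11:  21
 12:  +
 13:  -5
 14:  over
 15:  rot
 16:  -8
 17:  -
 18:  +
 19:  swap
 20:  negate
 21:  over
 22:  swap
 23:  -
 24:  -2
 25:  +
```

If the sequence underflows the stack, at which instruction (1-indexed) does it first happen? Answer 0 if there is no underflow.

8   : 8
dup : 8 8
*   : 64
-7  : 64 -7
-3  : 64 -7 -3
*   : 64 21
-   : 43
-6  : 43 -6
rot  — needs 3 operands, stack has 2 → underflow

9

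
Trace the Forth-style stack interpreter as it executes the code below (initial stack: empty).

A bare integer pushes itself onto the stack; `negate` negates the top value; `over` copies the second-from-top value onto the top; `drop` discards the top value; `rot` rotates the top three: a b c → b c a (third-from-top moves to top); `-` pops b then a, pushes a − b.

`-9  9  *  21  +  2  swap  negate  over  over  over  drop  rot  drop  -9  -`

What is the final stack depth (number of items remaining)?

3

-9     -> -9
9      -> -9 9
*      -> -81
21     -> -81 21
+      -> -60
2      -> -60 2
swap   -> 2 -60
negate -> 2 60
over   -> 2 60 2
over   -> 2 60 2 60
over   -> 2 60 2 60 2
drop   -> 2 60 2 60
rot    -> 2 2 60 60
drop   -> 2 2 60
-9     -> 2 2 60 -9
-      -> 2 2 69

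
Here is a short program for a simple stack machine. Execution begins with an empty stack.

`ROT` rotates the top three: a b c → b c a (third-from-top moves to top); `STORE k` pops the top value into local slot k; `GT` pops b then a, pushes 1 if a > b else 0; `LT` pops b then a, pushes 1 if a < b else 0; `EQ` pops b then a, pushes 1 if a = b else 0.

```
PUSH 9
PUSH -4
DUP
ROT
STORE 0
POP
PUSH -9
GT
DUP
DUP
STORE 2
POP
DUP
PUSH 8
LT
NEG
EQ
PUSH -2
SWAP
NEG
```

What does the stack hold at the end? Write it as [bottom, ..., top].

[-2, 0]

PUSH 9  : 9
PUSH -4 : 9 -4
DUP     : 9 -4 -4
ROT     : -4 -4 9
STORE 0 : -4 -4
POP     : -4
PUSH -9 : -4 -9
GT      : 1
DUP     : 1 1
DUP     : 1 1 1
STORE 2 : 1 1
POP     : 1
DUP     : 1 1
PUSH 8  : 1 1 8
LT      : 1 1
NEG     : 1 -1
EQ      : 0
PUSH -2 : 0 -2
SWAP    : -2 0
NEG     : -2 0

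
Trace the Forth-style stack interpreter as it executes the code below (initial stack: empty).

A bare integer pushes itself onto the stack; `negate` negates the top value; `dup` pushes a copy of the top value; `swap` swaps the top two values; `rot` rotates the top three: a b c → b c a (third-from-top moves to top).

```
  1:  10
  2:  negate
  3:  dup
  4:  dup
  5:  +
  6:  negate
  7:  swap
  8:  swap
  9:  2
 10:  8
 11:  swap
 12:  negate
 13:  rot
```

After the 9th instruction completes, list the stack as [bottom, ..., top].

[-10, 20, 2]

10     : [10]
negate : [-10]
dup    : [-10, -10]
dup    : [-10, -10, -10]
+      : [-10, -20]
negate : [-10, 20]
swap   : [20, -10]
swap   : [-10, 20]
2      : [-10, 20, 2]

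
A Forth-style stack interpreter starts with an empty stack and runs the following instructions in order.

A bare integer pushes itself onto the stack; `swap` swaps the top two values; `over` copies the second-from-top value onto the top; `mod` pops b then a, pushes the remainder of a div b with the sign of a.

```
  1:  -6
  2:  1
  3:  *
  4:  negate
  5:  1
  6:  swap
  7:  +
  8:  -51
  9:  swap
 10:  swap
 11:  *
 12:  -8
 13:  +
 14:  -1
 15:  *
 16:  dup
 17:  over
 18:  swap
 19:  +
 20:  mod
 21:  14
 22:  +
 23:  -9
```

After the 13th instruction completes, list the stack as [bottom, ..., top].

-6     -> [-6]
1      -> [-6, 1]
*      -> [-6]
negate -> [6]
1      -> [6, 1]
swap   -> [1, 6]
+      -> [7]
-51    -> [7, -51]
swap   -> [-51, 7]
swap   -> [7, -51]
*      -> [-357]
-8     -> [-357, -8]
+      -> [-365]

[-365]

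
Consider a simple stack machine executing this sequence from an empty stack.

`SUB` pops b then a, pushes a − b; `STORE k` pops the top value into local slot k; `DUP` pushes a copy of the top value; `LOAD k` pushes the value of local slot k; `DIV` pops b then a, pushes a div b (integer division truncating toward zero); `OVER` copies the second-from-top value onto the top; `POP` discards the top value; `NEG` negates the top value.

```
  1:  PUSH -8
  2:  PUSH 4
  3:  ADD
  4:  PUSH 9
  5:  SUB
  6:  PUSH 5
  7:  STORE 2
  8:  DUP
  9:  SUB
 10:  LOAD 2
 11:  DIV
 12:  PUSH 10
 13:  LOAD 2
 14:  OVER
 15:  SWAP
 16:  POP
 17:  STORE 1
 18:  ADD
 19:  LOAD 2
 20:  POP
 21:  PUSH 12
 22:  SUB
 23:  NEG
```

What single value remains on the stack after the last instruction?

PUSH -8 : [-8]
PUSH 4  : [-8, 4]
ADD     : [-4]
PUSH 9  : [-4, 9]
SUB     : [-13]
PUSH 5  : [-13, 5]
STORE 2 : [-13]
DUP     : [-13, -13]
SUB     : [0]
LOAD 2  : [0, 5]
DIV     : [0]
PUSH 10 : [0, 10]
LOAD 2  : [0, 10, 5]
OVER    : [0, 10, 5, 10]
SWAP    : [0, 10, 10, 5]
POP     : [0, 10, 10]
STORE 1 : [0, 10]
ADD     : [10]
LOAD 2  : [10, 5]
POP     : [10]
PUSH 12 : [10, 12]
SUB     : [-2]
NEG     : [2]

2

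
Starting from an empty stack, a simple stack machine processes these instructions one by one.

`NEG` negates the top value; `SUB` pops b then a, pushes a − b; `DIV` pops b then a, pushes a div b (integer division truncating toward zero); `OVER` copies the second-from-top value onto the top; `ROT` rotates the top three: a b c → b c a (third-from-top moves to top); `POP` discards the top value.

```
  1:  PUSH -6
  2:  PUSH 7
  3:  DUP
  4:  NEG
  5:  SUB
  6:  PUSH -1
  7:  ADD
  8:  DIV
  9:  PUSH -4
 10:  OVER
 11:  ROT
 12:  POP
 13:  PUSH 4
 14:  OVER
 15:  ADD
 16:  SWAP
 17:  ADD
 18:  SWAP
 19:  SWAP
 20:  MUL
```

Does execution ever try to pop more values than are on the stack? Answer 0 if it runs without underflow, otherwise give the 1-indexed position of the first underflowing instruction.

PUSH -6 : -6
PUSH 7  : -6 7
DUP     : -6 7 7
NEG     : -6 7 -7
SUB     : -6 14
PUSH -1 : -6 14 -1
ADD     : -6 13
DIV     : 0
PUSH -4 : 0 -4
OVER    : 0 -4 0
ROT     : -4 0 0
POP     : -4 0
PUSH 4  : -4 0 4
OVER    : -4 0 4 0
ADD     : -4 0 4
SWAP    : -4 4 0
ADD     : -4 4
SWAP    : 4 -4
SWAP    : -4 4
MUL     : -16

0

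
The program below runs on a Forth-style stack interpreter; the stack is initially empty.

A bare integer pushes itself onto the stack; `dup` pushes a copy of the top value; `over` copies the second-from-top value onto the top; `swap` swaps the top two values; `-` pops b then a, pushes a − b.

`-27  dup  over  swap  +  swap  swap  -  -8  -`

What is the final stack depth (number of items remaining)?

1

-27  : -27
dup  : -27 -27
over : -27 -27 -27
swap : -27 -27 -27
+    : -27 -54
swap : -54 -27
swap : -27 -54
-    : 27
-8   : 27 -8
-    : 35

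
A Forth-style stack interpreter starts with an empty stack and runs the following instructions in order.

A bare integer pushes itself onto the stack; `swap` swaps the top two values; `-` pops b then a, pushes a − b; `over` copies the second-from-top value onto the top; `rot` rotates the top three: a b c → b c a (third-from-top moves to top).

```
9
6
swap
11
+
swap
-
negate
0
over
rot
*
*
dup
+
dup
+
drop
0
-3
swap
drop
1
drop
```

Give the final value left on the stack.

-3

9      -> [9]
6      -> [9, 6]
swap   -> [6, 9]
11     -> [6, 9, 11]
+      -> [6, 20]
swap   -> [20, 6]
-      -> [14]
negate -> [-14]
0      -> [-14, 0]
over   -> [-14, 0, -14]
rot    -> [0, -14, -14]
*      -> [0, 196]
*      -> [0]
dup    -> [0, 0]
+      -> [0]
dup    -> [0, 0]
+      -> [0]
drop   -> []
0      -> [0]
-3     -> [0, -3]
swap   -> [-3, 0]
drop   -> [-3]
1      -> [-3, 1]
drop   -> [-3]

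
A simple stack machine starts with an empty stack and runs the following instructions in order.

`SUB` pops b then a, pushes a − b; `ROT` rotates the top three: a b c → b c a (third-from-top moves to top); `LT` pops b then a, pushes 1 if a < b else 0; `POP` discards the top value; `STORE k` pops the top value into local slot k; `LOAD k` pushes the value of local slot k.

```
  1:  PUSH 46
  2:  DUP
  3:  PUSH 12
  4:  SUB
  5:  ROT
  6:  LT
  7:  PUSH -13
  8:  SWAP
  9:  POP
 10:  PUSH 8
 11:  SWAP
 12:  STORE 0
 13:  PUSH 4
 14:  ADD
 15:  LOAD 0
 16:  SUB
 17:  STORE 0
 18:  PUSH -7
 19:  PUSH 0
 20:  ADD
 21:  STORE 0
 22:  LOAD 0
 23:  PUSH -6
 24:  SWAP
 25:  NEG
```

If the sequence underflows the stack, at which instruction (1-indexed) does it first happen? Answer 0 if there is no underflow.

5

PUSH 46 → [46]
DUP     → [46, 46]
PUSH 12 → [46, 46, 12]
SUB     → [46, 34]
ROT  — needs 3 operands, stack has 2 → underflow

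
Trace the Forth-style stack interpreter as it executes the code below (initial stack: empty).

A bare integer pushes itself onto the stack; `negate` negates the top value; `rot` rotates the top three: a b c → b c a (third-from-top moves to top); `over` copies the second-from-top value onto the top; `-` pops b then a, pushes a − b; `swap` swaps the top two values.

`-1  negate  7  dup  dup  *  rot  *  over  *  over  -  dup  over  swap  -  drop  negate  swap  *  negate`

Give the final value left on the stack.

-1     -> [-1]
negate -> [1]
7      -> [1, 7]
dup    -> [1, 7, 7]
dup    -> [1, 7, 7, 7]
*      -> [1, 7, 49]
rot    -> [7, 49, 1]
*      -> [7, 49]
over   -> [7, 49, 7]
*      -> [7, 343]
over   -> [7, 343, 7]
-      -> [7, 336]
dup    -> [7, 336, 336]
over   -> [7, 336, 336, 336]
swap   -> [7, 336, 336, 336]
-      -> [7, 336, 0]
drop   -> [7, 336]
negate -> [7, -336]
swap   -> [-336, 7]
*      -> [-2352]
negate -> [2352]

2352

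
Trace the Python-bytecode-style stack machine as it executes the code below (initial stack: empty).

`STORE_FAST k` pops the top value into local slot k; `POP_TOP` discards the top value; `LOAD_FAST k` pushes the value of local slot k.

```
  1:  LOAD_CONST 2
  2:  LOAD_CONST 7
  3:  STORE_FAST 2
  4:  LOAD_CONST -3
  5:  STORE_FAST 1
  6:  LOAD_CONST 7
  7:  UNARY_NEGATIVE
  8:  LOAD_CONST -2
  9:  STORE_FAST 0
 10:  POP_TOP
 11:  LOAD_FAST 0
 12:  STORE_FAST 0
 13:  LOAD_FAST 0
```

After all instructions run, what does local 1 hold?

-3

LOAD_CONST 2   -> [2]
LOAD_CONST 7   -> [2, 7]
STORE_FAST 2   -> [2]
LOAD_CONST -3  -> [2, -3]
STORE_FAST 1   -> [2]
LOAD_CONST 7   -> [2, 7]
UNARY_NEGATIVE -> [2, -7]
LOAD_CONST -2  -> [2, -7, -2]
STORE_FAST 0   -> [2, -7]
POP_TOP        -> [2]
LOAD_FAST 0    -> [2, -2]
STORE_FAST 0   -> [2]
LOAD_FAST 0    -> [2, -2]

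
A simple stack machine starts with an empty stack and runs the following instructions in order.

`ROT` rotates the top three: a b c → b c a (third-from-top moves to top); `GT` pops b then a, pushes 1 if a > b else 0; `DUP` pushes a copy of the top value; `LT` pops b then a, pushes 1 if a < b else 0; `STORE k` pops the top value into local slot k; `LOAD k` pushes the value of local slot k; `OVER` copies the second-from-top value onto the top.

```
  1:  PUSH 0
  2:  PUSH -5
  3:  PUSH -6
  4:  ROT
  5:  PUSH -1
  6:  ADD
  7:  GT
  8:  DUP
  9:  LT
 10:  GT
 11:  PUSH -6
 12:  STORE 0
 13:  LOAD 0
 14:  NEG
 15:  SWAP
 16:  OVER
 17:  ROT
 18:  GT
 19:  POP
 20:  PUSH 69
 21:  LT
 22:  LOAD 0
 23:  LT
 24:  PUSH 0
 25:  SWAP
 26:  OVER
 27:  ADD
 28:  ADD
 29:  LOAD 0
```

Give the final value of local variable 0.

-6

PUSH 0  : [0]
PUSH -5 : [0, -5]
PUSH -6 : [0, -5, -6]
ROT     : [-5, -6, 0]
PUSH -1 : [-5, -6, 0, -1]
ADD     : [-5, -6, -1]
GT      : [-5, 0]
DUP     : [-5, 0, 0]
LT      : [-5, 0]
GT      : [0]
PUSH -6 : [0, -6]
STORE 0 : [0]
LOAD 0  : [0, -6]
NEG     : [0, 6]
SWAP    : [6, 0]
OVER    : [6, 0, 6]
ROT     : [0, 6, 6]
GT      : [0, 0]
POP     : [0]
PUSH 69 : [0, 69]
LT      : [1]
LOAD 0  : [1, -6]
LT      : [0]
PUSH 0  : [0, 0]
SWAP    : [0, 0]
OVER    : [0, 0, 0]
ADD     : [0, 0]
ADD     : [0]
LOAD 0  : [0, -6]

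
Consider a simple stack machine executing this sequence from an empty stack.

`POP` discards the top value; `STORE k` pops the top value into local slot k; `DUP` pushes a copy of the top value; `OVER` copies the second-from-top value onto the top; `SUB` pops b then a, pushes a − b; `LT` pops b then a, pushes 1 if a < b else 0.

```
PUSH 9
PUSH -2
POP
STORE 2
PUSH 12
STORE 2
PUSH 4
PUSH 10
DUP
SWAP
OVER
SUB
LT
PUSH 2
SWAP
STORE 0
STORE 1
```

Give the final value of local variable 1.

2

PUSH 9  : 9
PUSH -2 : 9 -2
POP     : 9
STORE 2 : (empty)
PUSH 12 : 12
STORE 2 : (empty)
PUSH 4  : 4
PUSH 10 : 4 10
DUP     : 4 10 10
SWAP    : 4 10 10
OVER    : 4 10 10 10
SUB     : 4 10 0
LT      : 4 0
PUSH 2  : 4 0 2
SWAP    : 4 2 0
STORE 0 : 4 2
STORE 1 : 4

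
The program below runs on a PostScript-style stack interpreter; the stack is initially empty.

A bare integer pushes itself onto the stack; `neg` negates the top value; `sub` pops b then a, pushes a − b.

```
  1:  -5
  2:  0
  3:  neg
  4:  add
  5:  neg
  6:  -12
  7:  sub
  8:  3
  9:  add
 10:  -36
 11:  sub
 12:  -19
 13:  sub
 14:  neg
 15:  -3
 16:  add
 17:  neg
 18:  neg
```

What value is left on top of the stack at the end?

-78

-5  → -5
0   → -5 0
neg → -5 0
add → -5
neg → 5
-12 → 5 -12
sub → 17
3   → 17 3
add → 20
-36 → 20 -36
sub → 56
-19 → 56 -19
sub → 75
neg → -75
-3  → -75 -3
add → -78
neg → 78
neg → -78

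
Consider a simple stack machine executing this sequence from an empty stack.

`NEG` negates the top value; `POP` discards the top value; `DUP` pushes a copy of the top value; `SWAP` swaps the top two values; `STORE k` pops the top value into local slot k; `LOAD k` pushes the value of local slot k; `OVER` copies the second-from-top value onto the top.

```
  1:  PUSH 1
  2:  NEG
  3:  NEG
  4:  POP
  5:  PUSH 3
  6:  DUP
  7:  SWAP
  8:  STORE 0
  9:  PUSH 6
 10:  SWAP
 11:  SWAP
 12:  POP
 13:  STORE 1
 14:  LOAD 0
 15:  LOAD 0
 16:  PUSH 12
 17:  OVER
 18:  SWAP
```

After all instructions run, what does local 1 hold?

3

PUSH 1  : 1
NEG     : -1
NEG     : 1
POP     : (empty)
PUSH 3  : 3
DUP     : 3 3
SWAP    : 3 3
STORE 0 : 3
PUSH 6  : 3 6
SWAP    : 6 3
SWAP    : 3 6
POP     : 3
STORE 1 : (empty)
LOAD 0  : 3
LOAD 0  : 3 3
PUSH 12 : 3 3 12
OVER    : 3 3 12 3
SWAP    : 3 3 3 12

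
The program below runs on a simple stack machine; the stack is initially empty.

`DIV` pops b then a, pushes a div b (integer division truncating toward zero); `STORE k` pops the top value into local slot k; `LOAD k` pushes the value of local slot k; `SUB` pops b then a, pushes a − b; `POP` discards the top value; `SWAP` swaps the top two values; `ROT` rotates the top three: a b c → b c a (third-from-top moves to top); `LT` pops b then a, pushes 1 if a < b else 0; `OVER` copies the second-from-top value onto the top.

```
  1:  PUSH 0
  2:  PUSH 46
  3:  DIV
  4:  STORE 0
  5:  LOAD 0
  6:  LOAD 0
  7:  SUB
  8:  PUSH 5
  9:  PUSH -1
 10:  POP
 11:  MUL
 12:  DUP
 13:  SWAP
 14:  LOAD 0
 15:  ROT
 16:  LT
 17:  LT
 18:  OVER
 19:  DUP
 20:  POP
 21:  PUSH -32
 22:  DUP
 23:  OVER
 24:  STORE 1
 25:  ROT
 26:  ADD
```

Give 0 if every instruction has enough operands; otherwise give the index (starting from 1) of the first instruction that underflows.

18

PUSH 0   [0]
PUSH 46  [0, 46]
DIV      [0]
STORE 0  []
LOAD 0   [0]
LOAD 0   [0, 0]
SUB      [0]
PUSH 5   [0, 5]
PUSH -1  [0, 5, -1]
POP      [0, 5]
MUL      [0]
DUP      [0, 0]
SWAP     [0, 0]
LOAD 0   [0, 0, 0]
ROT      [0, 0, 0]
LT       [0, 0]
LT       [0]
OVER  — needs 2 operands, stack has 1 → underflow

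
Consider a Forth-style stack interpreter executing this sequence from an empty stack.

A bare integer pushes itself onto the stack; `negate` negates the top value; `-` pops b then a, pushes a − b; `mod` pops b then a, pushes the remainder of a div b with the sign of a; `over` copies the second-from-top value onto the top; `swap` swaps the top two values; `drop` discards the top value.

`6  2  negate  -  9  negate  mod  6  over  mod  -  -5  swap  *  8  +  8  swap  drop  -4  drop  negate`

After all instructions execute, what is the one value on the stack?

-8

6      -> 6
2      -> 6 2
negate -> 6 -2
-      -> 8
9      -> 8 9
negate -> 8 -9
mod    -> 8
6      -> 8 6
over   -> 8 6 8
mod    -> 8 6
-      -> 2
-5     -> 2 -5
swap   -> -5 2
*      -> -10
8      -> -10 8
+      -> -2
8      -> -2 8
swap   -> 8 -2
drop   -> 8
-4     -> 8 -4
drop   -> 8
negate -> -8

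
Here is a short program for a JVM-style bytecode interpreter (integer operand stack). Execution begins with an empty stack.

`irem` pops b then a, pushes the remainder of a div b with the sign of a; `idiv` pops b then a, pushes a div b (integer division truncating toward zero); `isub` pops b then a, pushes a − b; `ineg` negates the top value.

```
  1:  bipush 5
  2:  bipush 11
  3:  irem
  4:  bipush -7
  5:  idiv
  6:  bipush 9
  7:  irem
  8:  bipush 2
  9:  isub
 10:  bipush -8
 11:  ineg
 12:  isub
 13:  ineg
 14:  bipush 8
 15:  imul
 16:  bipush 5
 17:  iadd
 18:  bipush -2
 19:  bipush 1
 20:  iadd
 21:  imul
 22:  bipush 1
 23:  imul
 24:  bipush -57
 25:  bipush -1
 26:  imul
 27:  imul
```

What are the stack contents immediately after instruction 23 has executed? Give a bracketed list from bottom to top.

bipush 5   5
bipush 11  5 11
irem       5
bipush -7  5 -7
idiv       0
bipush 9   0 9
irem       0
bipush 2   0 2
isub       -2
bipush -8  -2 -8
ineg       -2 8
isub       -10
ineg       10
bipush 8   10 8
imul       80
bipush 5   80 5
iadd       85
bipush -2  85 -2
bipush 1   85 -2 1
iadd       85 -1
imul       -85
bipush 1   -85 1
imul       -85

[-85]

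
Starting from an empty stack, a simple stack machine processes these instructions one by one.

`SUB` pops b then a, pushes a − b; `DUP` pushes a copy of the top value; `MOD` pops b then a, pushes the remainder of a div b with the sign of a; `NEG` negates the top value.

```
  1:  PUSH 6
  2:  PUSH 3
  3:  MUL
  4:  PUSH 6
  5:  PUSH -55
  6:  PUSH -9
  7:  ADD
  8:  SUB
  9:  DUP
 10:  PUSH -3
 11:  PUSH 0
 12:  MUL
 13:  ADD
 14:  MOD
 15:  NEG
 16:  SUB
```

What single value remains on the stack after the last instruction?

18

PUSH 6   → [6]
PUSH 3   → [6, 3]
MUL      → [18]
PUSH 6   → [18, 6]
PUSH -55 → [18, 6, -55]
PUSH -9  → [18, 6, -55, -9]
ADD      → [18, 6, -64]
SUB      → [18, 70]
DUP      → [18, 70, 70]
PUSH -3  → [18, 70, 70, -3]
PUSH 0   → [18, 70, 70, -3, 0]
MUL      → [18, 70, 70, 0]
ADD      → [18, 70, 70]
MOD      → [18, 0]
NEG      → [18, 0]
SUB      → [18]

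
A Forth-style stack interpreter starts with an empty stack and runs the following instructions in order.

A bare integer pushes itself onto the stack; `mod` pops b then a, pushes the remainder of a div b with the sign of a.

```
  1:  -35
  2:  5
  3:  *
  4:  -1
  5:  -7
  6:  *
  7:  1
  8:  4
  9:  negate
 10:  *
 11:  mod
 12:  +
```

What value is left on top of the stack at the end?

-35    : [-35]
5      : [-35, 5]
*      : [-175]
-1     : [-175, -1]
-7     : [-175, -1, -7]
*      : [-175, 7]
1      : [-175, 7, 1]
4      : [-175, 7, 1, 4]
negate : [-175, 7, 1, -4]
*      : [-175, 7, -4]
mod    : [-175, 3]
+      : [-172]

-172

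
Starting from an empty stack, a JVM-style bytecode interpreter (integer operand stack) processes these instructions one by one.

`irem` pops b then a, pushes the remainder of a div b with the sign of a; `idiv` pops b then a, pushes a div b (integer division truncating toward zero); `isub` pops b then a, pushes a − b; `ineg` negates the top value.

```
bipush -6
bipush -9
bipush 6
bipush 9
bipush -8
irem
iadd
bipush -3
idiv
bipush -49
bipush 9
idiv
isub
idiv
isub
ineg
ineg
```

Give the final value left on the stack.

-3

bipush -6   [-6]
bipush -9   [-6, -9]
bipush 6    [-6, -9, 6]
bipush 9    [-6, -9, 6, 9]
bipush -8   [-6, -9, 6, 9, -8]
irem        [-6, -9, 6, 1]
iadd        [-6, -9, 7]
bipush -3   [-6, -9, 7, -3]
idiv        [-6, -9, -2]
bipush -49  [-6, -9, -2, -49]
bipush 9    [-6, -9, -2, -49, 9]
idiv        [-6, -9, -2, -5]
isub        [-6, -9, 3]
idiv        [-6, -3]
isub        [-3]
ineg        [3]
ineg        [-3]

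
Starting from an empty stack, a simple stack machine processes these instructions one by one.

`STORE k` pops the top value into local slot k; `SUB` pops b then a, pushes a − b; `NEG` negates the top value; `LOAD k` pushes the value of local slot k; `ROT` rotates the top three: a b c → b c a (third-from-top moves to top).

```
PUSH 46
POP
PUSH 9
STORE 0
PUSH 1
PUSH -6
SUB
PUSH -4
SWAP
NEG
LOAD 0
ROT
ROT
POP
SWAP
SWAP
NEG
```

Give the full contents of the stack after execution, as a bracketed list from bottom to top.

PUSH 46 : 46
POP     : (empty)
PUSH 9  : 9
STORE 0 : (empty)
PUSH 1  : 1
PUSH -6 : 1 -6
SUB     : 7
PUSH -4 : 7 -4
SWAP    : -4 7
NEG     : -4 -7
LOAD 0  : -4 -7 9
ROT     : -7 9 -4
ROT     : 9 -4 -7
POP     : 9 -4
SWAP    : -4 9
SWAP    : 9 -4
NEG     : 9 4

[9, 4]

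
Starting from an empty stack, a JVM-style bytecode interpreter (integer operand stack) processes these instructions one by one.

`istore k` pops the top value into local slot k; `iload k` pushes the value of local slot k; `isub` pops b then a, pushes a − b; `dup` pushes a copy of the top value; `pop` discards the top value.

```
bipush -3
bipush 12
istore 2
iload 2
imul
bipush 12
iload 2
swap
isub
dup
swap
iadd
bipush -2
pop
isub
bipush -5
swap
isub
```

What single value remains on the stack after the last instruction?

31

bipush -3 → -3
bipush 12 → -3 12
istore 2  → -3
iload 2   → -3 12
imul      → -36
bipush 12 → -36 12
iload 2   → -36 12 12
swap      → -36 12 12
isub      → -36 0
dup       → -36 0 0
swap      → -36 0 0
iadd      → -36 0
bipush -2 → -36 0 -2
pop       → -36 0
isub      → -36
bipush -5 → -36 -5
swap      → -5 -36
isub      → 31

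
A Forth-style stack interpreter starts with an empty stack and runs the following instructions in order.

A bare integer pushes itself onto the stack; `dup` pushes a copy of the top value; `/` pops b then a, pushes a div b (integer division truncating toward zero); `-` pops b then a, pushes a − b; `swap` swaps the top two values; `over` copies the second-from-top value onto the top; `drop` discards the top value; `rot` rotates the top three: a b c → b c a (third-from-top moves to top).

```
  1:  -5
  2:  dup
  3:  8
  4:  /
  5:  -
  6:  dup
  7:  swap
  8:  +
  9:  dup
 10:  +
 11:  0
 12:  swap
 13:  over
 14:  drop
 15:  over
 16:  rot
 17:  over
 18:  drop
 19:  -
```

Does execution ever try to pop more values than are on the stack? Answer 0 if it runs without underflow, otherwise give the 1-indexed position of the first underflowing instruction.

0

-5    [-5]
dup   [-5, -5]
8     [-5, -5, 8]
/     [-5, 0]
-     [-5]
dup   [-5, -5]
swap  [-5, -5]
+     [-10]
dup   [-10, -10]
+     [-20]
0     [-20, 0]
swap  [0, -20]
over  [0, -20, 0]
drop  [0, -20]
over  [0, -20, 0]
rot   [-20, 0, 0]
over  [-20, 0, 0, 0]
drop  [-20, 0, 0]
-     [-20, 0]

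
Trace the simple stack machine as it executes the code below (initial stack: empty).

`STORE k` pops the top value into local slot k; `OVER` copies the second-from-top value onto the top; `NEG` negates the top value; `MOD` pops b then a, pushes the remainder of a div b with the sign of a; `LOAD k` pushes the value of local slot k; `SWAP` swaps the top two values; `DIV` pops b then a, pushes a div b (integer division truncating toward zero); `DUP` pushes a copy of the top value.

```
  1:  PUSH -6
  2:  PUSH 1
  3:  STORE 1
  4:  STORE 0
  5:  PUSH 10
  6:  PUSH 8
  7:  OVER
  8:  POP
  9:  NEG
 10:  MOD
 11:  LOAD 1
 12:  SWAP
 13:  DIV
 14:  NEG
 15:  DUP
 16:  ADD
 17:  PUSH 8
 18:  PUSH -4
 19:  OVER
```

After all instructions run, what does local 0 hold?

PUSH -6 → -6
PUSH 1  → -6 1
STORE 1 → -6
STORE 0 → (empty)
PUSH 10 → 10
PUSH 8  → 10 8
OVER    → 10 8 10
POP     → 10 8
NEG     → 10 -8
MOD     → 2
LOAD 1  → 2 1
SWAP    → 1 2
DIV     → 0
NEG     → 0
DUP     → 0 0
ADD     → 0
PUSH 8  → 0 8
PUSH -4 → 0 8 -4
OVER    → 0 8 -4 8

-6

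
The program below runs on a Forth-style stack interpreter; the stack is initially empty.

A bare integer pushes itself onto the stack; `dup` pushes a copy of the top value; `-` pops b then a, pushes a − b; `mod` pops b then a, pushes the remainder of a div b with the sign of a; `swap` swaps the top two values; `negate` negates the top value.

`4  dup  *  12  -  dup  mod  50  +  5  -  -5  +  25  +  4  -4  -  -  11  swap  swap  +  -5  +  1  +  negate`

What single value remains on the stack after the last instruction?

4      -> [4]
dup    -> [4, 4]
*      -> [16]
12     -> [16, 12]
-      -> [4]
dup    -> [4, 4]
mod    -> [0]
50     -> [0, 50]
+      -> [50]
5      -> [50, 5]
-      -> [45]
-5     -> [45, -5]
+      -> [40]
25     -> [40, 25]
+      -> [65]
4      -> [65, 4]
-4     -> [65, 4, -4]
-      -> [65, 8]
-      -> [57]
11     -> [57, 11]
swap   -> [11, 57]
swap   -> [57, 11]
+      -> [68]
-5     -> [68, -5]
+      -> [63]
1      -> [63, 1]
+      -> [64]
negate -> [-64]

-64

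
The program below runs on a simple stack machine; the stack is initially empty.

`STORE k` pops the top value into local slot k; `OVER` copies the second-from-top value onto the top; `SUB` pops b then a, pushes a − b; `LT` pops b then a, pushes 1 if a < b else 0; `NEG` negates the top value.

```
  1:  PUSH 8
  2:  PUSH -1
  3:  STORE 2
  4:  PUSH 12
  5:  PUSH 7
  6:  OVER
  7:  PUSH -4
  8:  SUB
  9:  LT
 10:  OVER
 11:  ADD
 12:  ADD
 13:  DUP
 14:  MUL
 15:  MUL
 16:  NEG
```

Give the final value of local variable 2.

-1

PUSH 8  -> 8
PUSH -1 -> 8 -1
STORE 2 -> 8
PUSH 12 -> 8 12
PUSH 7  -> 8 12 7
OVER    -> 8 12 7 12
PUSH -4 -> 8 12 7 12 -4
SUB     -> 8 12 7 16
LT      -> 8 12 1
OVER    -> 8 12 1 12
ADD     -> 8 12 13
ADD     -> 8 25
DUP     -> 8 25 25
MUL     -> 8 625
MUL     -> 5000
NEG     -> -5000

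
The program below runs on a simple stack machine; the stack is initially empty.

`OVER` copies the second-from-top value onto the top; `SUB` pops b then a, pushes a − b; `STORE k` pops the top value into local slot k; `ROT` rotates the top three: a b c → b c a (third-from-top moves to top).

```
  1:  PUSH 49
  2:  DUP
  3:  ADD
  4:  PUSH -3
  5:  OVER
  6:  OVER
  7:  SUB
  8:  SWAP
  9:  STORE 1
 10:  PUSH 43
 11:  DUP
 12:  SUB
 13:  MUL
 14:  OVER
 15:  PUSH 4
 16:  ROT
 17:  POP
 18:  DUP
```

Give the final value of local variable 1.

PUSH 49 : 49
DUP     : 49 49
ADD     : 98
PUSH -3 : 98 -3
OVER    : 98 -3 98
OVER    : 98 -3 98 -3
SUB     : 98 -3 101
SWAP    : 98 101 -3
STORE 1 : 98 101
PUSH 43 : 98 101 43
DUP     : 98 101 43 43
SUB     : 98 101 0
MUL     : 98 0
OVER    : 98 0 98
PUSH 4  : 98 0 98 4
ROT     : 98 98 4 0
POP     : 98 98 4
DUP     : 98 98 4 4

-3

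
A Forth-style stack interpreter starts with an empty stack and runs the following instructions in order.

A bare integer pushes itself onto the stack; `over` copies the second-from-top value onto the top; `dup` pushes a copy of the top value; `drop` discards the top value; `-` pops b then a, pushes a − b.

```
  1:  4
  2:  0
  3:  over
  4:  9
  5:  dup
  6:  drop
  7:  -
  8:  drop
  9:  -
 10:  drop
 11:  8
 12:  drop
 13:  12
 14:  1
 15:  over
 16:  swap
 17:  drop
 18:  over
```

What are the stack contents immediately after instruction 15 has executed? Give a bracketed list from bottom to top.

[12, 1, 12]

4    -> [4]
0    -> [4, 0]
over -> [4, 0, 4]
9    -> [4, 0, 4, 9]
dup  -> [4, 0, 4, 9, 9]
drop -> [4, 0, 4, 9]
-    -> [4, 0, -5]
drop -> [4, 0]
-    -> [4]
drop -> []
8    -> [8]
drop -> []
12   -> [12]
1    -> [12, 1]
over -> [12, 1, 12]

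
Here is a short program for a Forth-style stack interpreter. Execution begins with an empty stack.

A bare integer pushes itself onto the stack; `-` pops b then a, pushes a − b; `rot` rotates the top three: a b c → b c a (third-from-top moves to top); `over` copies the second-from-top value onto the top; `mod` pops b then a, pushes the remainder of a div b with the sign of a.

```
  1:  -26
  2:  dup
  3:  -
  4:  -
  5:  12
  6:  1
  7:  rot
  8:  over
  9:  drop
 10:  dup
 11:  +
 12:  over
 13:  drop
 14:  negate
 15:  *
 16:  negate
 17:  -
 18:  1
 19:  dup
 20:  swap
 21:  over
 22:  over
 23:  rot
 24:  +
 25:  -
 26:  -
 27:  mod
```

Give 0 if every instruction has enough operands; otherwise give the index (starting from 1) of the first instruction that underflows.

-26 -> [-26]
dup -> [-26, -26]
-   -> [0]
-  — needs 2 operands, stack has 1 → underflow

4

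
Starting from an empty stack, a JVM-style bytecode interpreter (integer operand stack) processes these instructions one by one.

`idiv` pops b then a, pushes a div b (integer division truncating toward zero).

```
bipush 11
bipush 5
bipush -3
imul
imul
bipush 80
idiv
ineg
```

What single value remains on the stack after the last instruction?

bipush 11 -> 11
bipush 5  -> 11 5
bipush -3 -> 11 5 -3
imul      -> 11 -15
imul      -> -165
bipush 80 -> -165 80
idiv      -> -2
ineg      -> 2

2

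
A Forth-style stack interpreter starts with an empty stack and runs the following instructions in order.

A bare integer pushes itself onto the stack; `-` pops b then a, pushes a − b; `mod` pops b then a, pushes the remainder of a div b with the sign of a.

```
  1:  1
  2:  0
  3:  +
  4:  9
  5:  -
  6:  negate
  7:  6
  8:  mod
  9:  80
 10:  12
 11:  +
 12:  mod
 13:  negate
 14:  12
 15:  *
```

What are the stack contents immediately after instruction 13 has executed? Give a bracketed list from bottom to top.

1       [1]
0       [1, 0]
+       [1]
9       [1, 9]
-       [-8]
negate  [8]
6       [8, 6]
mod     [2]
80      [2, 80]
12      [2, 80, 12]
+       [2, 92]
mod     [2]
negate  [-2]

[-2]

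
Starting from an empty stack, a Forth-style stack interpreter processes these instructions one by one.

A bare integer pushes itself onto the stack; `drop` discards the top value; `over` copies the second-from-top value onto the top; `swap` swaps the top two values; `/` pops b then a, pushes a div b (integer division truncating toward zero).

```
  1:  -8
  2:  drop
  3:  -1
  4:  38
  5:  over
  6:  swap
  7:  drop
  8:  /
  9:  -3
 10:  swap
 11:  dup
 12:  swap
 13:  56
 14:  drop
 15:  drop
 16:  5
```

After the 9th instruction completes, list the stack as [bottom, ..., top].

-8   → [-8]
drop → []
-1   → [-1]
38   → [-1, 38]
over → [-1, 38, -1]
swap → [-1, -1, 38]
drop → [-1, -1]
/    → [1]
-3   → [1, -3]

[1, -3]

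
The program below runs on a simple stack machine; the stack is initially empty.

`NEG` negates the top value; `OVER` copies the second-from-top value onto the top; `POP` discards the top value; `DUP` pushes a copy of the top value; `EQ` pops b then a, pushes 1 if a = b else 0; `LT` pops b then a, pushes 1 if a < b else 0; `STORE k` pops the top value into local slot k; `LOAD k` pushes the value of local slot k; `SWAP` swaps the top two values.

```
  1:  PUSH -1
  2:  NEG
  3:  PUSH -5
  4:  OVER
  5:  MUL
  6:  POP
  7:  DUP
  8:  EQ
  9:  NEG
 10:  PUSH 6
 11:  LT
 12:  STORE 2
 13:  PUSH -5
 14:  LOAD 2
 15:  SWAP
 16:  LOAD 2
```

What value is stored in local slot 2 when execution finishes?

1

PUSH -1 → [-1]
NEG     → [1]
PUSH -5 → [1, -5]
OVER    → [1, -5, 1]
MUL     → [1, -5]
POP     → [1]
DUP     → [1, 1]
EQ      → [1]
NEG     → [-1]
PUSH 6  → [-1, 6]
LT      → [1]
STORE 2 → []
PUSH -5 → [-5]
LOAD 2  → [-5, 1]
SWAP    → [1, -5]
LOAD 2  → [1, -5, 1]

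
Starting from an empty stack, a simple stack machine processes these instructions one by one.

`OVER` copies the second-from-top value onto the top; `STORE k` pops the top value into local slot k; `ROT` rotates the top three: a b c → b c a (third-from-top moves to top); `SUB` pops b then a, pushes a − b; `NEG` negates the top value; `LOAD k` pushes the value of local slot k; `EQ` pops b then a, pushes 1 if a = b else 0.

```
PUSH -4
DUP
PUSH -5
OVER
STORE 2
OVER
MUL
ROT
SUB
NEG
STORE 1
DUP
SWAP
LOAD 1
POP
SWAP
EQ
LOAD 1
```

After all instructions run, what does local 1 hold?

-24

PUSH -4  [-4]
DUP      [-4, -4]
PUSH -5  [-4, -4, -5]
OVER     [-4, -4, -5, -4]
STORE 2  [-4, -4, -5]
OVER     [-4, -4, -5, -4]
MUL      [-4, -4, 20]
ROT      [-4, 20, -4]
SUB      [-4, 24]
NEG      [-4, -24]
STORE 1  [-4]
DUP      [-4, -4]
SWAP     [-4, -4]
LOAD 1   [-4, -4, -24]
POP      [-4, -4]
SWAP     [-4, -4]
EQ       [1]
LOAD 1   [1, -24]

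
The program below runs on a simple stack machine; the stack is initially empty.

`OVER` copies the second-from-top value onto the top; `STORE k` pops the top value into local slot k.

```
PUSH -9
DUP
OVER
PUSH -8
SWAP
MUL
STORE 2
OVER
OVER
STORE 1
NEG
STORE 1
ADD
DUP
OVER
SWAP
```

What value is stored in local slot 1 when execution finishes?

9

PUSH -9 : [-9]
DUP     : [-9, -9]
OVER    : [-9, -9, -9]
PUSH -8 : [-9, -9, -9, -8]
SWAP    : [-9, -9, -8, -9]
MUL     : [-9, -9, 72]
STORE 2 : [-9, -9]
OVER    : [-9, -9, -9]
OVER    : [-9, -9, -9, -9]
STORE 1 : [-9, -9, -9]
NEG     : [-9, -9, 9]
STORE 1 : [-9, -9]
ADD     : [-18]
DUP     : [-18, -18]
OVER    : [-18, -18, -18]
SWAP    : [-18, -18, -18]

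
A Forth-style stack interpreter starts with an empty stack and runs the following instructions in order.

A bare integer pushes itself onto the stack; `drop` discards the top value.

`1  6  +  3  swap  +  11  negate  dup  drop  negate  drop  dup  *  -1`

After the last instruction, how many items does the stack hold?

2

1       [1]
6       [1, 6]
+       [7]
3       [7, 3]
swap    [3, 7]
+       [10]
11      [10, 11]
negate  [10, -11]
dup     [10, -11, -11]
drop    [10, -11]
negate  [10, 11]
drop    [10]
dup     [10, 10]
*       [100]
-1      [100, -1]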